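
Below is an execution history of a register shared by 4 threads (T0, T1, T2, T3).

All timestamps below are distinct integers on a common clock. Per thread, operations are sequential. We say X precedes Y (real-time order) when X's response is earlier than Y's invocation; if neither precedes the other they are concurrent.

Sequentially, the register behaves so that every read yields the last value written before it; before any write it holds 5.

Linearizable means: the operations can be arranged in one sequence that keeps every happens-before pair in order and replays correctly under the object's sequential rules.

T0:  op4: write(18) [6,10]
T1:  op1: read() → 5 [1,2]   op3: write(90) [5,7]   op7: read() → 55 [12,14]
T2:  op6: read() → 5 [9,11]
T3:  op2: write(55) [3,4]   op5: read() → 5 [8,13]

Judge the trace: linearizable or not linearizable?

not linearizable

cut after 10 events: linearizable; cut after 11 events (op6 responds, time 11): not linearizable
the 5 completed operations admit 3 real-time orders; each fails the register replay
including or dropping the 1 pending operation (op5) in any combination fails
sample order op1, op2, op3, op4, op6 (pending dropped) stalls at step 5 — op6 read() → 5 has no legal effect
sample order op1, op2, op3, op6, op4 (pending dropped) stalls at step 4 — op6 read() → 5 has no legal effect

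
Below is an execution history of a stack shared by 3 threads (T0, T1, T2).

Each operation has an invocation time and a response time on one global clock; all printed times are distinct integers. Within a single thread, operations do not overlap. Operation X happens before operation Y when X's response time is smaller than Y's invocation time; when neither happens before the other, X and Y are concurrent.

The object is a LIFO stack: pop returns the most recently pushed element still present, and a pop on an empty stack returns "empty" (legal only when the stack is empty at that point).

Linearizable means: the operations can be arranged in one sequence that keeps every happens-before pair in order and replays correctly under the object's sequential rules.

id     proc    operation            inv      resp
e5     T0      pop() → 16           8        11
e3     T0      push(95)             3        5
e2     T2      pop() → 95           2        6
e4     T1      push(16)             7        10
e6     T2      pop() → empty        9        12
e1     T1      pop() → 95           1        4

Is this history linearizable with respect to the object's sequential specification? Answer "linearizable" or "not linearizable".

not linearizable

through event 5 a valid linearization exists; event 6 (e2 responding at time 6) ends that
no legal order exists: 6 real-time-consistent candidates over 3 completed stack operations, all rejected
take e1, e2, e3: step 1 already fails, because e1 pop() → 95 cannot occur there
take e1, e3, e2: step 1 already fails, because e1 pop() → 95 cannot occur there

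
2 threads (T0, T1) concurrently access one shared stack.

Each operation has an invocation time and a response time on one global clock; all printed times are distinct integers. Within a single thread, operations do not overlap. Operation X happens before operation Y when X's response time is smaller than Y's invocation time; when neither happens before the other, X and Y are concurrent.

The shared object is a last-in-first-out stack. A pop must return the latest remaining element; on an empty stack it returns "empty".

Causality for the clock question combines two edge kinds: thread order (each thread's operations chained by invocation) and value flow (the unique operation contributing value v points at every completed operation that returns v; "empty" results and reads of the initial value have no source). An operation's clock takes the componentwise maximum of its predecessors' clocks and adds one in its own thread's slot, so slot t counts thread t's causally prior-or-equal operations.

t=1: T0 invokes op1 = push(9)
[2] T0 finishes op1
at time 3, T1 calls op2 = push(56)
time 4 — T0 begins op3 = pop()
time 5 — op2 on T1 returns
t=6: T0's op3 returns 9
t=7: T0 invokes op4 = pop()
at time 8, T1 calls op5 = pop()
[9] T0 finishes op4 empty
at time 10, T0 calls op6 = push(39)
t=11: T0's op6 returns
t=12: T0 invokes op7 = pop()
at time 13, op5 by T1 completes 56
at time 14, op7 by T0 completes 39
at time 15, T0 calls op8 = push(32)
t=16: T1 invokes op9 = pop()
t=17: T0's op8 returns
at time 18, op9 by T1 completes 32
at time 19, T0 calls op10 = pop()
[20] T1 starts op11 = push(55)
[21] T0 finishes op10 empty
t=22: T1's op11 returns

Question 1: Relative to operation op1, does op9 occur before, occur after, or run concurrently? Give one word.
op9 spans [16,18], op1 spans [1,2]
resp(op1)=2 < inv(op9)=16

after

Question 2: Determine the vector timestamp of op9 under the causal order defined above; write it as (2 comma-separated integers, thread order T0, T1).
root op op2, invoked 3: fresh clock plus T1's own tick → (0, 1)
root op op1, invoked 1: fresh clock plus T0's own tick → (1, 0)
op5, invoked 8, takes VC(op2)=(0, 1) under max, adds 1 for T1 → (0, 2)
op3, invoked 4, takes VC(op1)=(1, 0) under max, adds 1 for T0 → (2, 0)
op4, invoked 7, takes VC(op3)=(2, 0) under max, adds 1 for T0 → (3, 0)
op6, invoked 10, takes VC(op4)=(3, 0) under max, adds 1 for T0 → (4, 0)
op7, invoked 12, takes VC(op6)=(4, 0) under max, adds 1 for T0 → (5, 0)
op8, invoked 15, takes VC(op7)=(5, 0) under max, adds 1 for T0 → (6, 0)
op10, invoked 19, takes VC(op8)=(6, 0) under max, adds 1 for T0 → (7, 0)
op9, invoked 16, takes VC(op5)=(0, 2), VC(op8)=(6, 0) under max, adds 1 for T1 → (6, 3)
op11, invoked 20, takes VC(op9)=(6, 3) under max, adds 1 for T1 → (6, 4)
target: VC(op9) = (6, 3)

(6, 3)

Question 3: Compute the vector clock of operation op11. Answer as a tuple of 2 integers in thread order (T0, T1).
op2 (invocation 3): nothing precedes it; T1's component alone gives (0, 1)
op1 (invocation 1): nothing precedes it; T0's component alone gives (1, 0)
merge at op5 (invoked 8): VC(op2)=(0, 1), own-thread bump on T1 → (0, 2)
merge at op3 (invoked 4): VC(op1)=(1, 0), own-thread bump on T0 → (2, 0)
merge at op4 (invoked 7): VC(op3)=(2, 0), own-thread bump on T0 → (3, 0)
merge at op6 (invoked 10): VC(op4)=(3, 0), own-thread bump on T0 → (4, 0)
merge at op7 (invoked 12): VC(op6)=(4, 0), own-thread bump on T0 → (5, 0)
merge at op8 (invoked 15): VC(op7)=(5, 0), own-thread bump on T0 → (6, 0)
merge at op10 (invoked 19): VC(op8)=(6, 0), own-thread bump on T0 → (7, 0)
merge at op9 (invoked 16): VC(op5)=(0, 2), VC(op8)=(6, 0), own-thread bump on T1 → (6, 3)
merge at op11 (invoked 20): VC(op9)=(6, 3), own-thread bump on T1 → (6, 4)
target: VC(op11) = (6, 4)

(6, 4)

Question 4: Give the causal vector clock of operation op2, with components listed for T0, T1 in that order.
invoked at 3, op2 has no predecessors; its own T1 bump gives (0, 1)
invoked at 1, op1 has no predecessors; its own T0 bump gives (1, 0)
invoked at 8, op5 merges VC(op2)=(0, 1) and bumps T1's slot → (0, 2)
invoked at 4, op3 merges VC(op1)=(1, 0) and bumps T0's slot → (2, 0)
invoked at 7, op4 merges VC(op3)=(2, 0) and bumps T0's slot → (3, 0)
invoked at 10, op6 merges VC(op4)=(3, 0) and bumps T0's slot → (4, 0)
invoked at 12, op7 merges VC(op6)=(4, 0) and bumps T0's slot → (5, 0)
invoked at 15, op8 merges VC(op7)=(5, 0) and bumps T0's slot → (6, 0)
invoked at 19, op10 merges VC(op8)=(6, 0) and bumps T0's slot → (7, 0)
invoked at 16, op9 merges VC(op5)=(0, 2), VC(op8)=(6, 0) and bumps T1's slot → (6, 3)
invoked at 20, op11 merges VC(op9)=(6, 3) and bumps T1's slot → (6, 4)
target: VC(op2) = (0, 1)

(0, 1)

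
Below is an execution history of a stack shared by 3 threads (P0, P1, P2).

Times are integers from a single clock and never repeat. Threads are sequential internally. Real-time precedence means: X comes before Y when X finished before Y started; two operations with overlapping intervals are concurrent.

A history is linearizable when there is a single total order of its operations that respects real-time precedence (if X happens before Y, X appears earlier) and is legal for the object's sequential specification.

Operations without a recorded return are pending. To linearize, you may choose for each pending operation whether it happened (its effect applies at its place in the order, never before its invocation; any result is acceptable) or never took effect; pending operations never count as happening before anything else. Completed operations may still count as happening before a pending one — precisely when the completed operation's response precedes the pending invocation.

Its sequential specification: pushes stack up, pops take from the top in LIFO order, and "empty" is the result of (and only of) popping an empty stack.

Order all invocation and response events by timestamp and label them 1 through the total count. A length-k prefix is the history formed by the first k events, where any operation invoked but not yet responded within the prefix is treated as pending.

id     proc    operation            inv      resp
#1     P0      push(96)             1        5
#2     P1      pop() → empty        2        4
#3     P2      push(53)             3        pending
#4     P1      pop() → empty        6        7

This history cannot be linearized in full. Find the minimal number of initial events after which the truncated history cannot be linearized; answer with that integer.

7

events 1..6 are still linearizable — one witness is #2, #1:
step 1: #2 pop() → empty — stack <>
step 2: #1 push(96) — stack <96>
once event 7 joins (#4's response, time 7), exhaustive search finds no witness
no escape via the 1 pending operation (#3): every completion choice fails
sample order #1, #2, #4 (pending dropped) stalls at step 2 — #2 pop() → empty has no legal effect
sample order #2, #1, #4 (pending dropped) stalls at step 3 — #4 pop() → empty has no legal effect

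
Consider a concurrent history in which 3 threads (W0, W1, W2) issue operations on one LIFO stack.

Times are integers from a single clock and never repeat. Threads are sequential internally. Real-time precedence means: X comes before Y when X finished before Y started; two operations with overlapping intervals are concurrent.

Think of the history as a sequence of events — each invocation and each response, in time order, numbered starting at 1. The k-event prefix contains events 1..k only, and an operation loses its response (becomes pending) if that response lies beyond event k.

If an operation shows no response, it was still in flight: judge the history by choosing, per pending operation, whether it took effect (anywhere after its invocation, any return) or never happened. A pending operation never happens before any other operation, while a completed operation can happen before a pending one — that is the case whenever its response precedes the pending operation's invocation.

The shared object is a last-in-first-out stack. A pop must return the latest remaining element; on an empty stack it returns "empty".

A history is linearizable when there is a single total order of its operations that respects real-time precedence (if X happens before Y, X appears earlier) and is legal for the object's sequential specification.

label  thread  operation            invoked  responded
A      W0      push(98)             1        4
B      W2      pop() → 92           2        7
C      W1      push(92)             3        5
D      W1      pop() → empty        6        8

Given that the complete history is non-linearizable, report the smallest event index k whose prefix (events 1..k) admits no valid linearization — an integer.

a valid linearization of events 1..7 exists, for instance A, C, B:
after step 1 (A push(98)): stack <98>
after step 2 (C push(92)): stack <98,92>
after step 3 (B pop() → 92): stack <98>
event 8 — D's response, time 8 — after it, nothing linearizes
take A, B, C, D: step 2 already fails, because B pop() → 92 cannot occur there
take A, C, B, D: step 4 already fails, because D pop() → empty cannot occur there

8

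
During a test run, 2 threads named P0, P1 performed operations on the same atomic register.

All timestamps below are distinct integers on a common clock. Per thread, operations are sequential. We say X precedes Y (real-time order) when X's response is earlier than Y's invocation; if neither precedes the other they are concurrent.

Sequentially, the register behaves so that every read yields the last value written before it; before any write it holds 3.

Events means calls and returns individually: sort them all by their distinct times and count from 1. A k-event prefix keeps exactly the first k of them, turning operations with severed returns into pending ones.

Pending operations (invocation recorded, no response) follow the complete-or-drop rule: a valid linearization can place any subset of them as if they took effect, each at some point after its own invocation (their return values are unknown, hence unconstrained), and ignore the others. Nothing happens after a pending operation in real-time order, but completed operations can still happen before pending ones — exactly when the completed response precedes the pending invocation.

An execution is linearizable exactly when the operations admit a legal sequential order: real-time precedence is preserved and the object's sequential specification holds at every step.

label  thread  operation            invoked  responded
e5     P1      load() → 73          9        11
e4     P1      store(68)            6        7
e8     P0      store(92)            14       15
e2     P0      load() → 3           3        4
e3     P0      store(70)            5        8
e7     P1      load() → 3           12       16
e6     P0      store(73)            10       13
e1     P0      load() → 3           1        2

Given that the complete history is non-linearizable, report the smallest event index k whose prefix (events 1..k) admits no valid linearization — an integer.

events 1..15 are linearizable; a witness order is e1, e2, e3, e4, e6, e5, e7, e8:
after step 1 (e1 load() → 3): value 3
after step 2 (e2 load() → 3): value 3
after step 3 (e3 store(70)): value 70
after step 4 (e4 store(68)): value 68
after step 5 (e6 store(73)): value 73
after step 6 (e5 load() → 73): value 73
after step 7 (e7 load() (pending, included)): value 73
after step 8 (e8 store(92)): value 92
adding event 16 (e7 responds at 16) leaves no legal real-time order
for example e1, e2, e3, e4, e5, e6, e7, e8 fails at step 5: e5 load() → 73 is not legal there
for example e1, e2, e3, e4, e5, e6, e8, e7 fails at step 5: e5 load() → 73 is not legal there

16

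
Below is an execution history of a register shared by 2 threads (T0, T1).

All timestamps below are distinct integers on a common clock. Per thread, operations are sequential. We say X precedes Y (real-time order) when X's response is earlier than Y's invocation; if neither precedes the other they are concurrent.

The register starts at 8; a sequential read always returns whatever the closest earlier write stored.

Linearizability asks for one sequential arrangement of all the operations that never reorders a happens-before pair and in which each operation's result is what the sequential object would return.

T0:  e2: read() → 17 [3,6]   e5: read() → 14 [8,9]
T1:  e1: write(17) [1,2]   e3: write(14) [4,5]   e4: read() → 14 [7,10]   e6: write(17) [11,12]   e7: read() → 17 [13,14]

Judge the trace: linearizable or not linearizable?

a witness: e1, e2, e3, e4, e5, e6, e7
step 1: e1 write(17) — value 17
step 2: e2 read() → 17 — value 17
step 3: e3 write(14) — value 14
step 4: e4 read() → 14 — value 14
step 5: e5 read() → 14 — value 14
step 6: e6 write(17) — value 17
step 7: e7 read() → 17 — value 17

linearizable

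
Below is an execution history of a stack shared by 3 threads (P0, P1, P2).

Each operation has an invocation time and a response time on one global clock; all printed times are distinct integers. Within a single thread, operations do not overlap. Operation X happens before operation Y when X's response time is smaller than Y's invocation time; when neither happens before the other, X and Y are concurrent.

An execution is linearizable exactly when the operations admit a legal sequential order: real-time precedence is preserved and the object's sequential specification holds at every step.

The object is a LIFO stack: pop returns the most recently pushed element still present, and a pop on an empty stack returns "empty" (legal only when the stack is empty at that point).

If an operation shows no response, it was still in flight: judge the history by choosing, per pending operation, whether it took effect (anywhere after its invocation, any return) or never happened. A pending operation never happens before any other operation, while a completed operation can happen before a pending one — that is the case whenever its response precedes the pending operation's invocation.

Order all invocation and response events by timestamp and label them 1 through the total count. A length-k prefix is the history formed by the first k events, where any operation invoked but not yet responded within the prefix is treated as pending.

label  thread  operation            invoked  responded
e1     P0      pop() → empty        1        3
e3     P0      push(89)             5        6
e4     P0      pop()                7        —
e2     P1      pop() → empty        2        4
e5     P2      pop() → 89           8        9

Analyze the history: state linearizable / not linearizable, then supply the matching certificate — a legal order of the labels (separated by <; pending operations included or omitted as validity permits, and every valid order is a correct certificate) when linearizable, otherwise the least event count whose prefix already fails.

after step 1 (e1 pop() → empty): stack <>
after step 2 (e2 pop() → empty): stack <>
after step 3 (e3 push(89)): stack <89>
after step 4 (e5 pop() → 89): stack <>

linearizable — witness: e1 < e2 < e3 < e5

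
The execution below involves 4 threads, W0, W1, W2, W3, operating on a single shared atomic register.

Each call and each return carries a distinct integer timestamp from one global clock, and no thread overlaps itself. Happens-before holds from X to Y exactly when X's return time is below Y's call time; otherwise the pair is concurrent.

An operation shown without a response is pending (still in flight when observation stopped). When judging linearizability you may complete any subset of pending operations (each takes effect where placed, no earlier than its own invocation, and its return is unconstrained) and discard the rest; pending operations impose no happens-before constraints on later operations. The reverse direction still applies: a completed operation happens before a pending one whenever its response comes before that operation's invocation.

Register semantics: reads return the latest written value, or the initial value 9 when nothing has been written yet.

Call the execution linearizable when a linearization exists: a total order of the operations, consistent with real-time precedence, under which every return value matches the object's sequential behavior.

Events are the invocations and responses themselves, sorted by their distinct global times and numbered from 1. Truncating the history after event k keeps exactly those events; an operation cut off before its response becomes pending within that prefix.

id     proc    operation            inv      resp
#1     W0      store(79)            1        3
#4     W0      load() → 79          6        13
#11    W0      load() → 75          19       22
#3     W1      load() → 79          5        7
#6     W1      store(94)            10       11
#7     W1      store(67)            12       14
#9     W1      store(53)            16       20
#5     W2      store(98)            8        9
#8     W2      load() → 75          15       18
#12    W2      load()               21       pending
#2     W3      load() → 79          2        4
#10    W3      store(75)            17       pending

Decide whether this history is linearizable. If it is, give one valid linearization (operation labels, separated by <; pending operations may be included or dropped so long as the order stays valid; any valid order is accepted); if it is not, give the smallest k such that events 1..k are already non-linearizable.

step 1: #1 store(79) — value 79
step 2: #2 load() → 79 — value 79
step 3: #3 load() → 79 — value 79
step 4: #4 load() → 79 — value 79
step 5: #5 store(98) — value 98
step 6: #6 store(94) — value 94
step 7: #7 store(67) — value 67
step 8: #9 store(53) — value 53
step 9: #10 store(75) (pending, included) — value 75
step 10: #8 load() → 75 — value 75
step 11: #11 load() → 75 — value 75

linearizable — witness: #1 < #2 < #3 < #4 < #5 < #6 < #7 < #9 < #10 < #8 < #11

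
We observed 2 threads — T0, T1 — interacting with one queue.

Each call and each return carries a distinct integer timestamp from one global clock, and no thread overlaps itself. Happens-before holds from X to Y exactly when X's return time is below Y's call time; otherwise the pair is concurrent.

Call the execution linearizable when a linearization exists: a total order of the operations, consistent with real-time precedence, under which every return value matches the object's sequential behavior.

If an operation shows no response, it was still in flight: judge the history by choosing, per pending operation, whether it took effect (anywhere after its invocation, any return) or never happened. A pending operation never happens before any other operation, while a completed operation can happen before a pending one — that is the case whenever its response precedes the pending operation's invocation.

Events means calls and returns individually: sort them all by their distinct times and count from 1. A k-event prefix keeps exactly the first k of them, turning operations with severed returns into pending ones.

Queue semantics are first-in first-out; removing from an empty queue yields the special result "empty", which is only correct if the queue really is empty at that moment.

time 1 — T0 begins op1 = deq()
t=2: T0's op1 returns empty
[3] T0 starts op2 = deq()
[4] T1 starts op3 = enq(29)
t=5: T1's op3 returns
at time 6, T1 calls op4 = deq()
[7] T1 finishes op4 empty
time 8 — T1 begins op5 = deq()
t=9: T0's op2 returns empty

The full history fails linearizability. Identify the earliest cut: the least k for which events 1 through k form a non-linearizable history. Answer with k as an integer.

events 1..8 are linearizable; a witness order is op1, op3, op2, op4:
1. op1 deq() → empty, leaving queue <>
2. op3 enq(29), leaving queue <29>
3. op2 deq() (pending, included), leaving queue <>
4. op4 deq() → empty, leaving queue <>
include event 9 — op2 responding at 9 — and every candidate order breaks
completion choices over the 1 pending operation (op5) were checked; none helps
sample order op1, op2, op3, op4 (pending dropped) stalls at step 4 — op4 deq() → empty has no legal effect
sample order op1, op3, op2, op4 (pending dropped) stalls at step 3 — op2 deq() → empty has no legal effect

9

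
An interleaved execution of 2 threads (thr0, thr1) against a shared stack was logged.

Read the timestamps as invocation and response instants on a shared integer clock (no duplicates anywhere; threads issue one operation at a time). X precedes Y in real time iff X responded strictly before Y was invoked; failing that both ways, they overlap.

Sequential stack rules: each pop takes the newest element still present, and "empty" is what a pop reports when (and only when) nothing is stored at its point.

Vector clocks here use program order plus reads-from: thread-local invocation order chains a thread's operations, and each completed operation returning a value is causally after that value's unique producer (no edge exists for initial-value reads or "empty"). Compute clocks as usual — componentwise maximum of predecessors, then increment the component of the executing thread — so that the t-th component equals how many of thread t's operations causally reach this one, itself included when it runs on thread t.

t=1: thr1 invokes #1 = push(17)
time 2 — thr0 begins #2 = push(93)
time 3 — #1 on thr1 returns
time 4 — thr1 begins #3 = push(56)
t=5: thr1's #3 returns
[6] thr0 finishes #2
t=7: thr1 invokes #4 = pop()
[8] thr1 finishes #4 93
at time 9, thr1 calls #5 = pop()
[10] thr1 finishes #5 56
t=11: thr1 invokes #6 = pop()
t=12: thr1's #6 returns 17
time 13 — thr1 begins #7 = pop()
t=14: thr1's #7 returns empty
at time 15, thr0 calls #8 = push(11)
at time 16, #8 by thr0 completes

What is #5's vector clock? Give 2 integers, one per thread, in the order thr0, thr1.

#1 (invocation 1): nothing precedes it; thr1's component alone gives (0, 1)
#2 (invocation 2): nothing precedes it; thr0's component alone gives (1, 0)
#3, invoked 4, takes VC(#1)=(0, 1) under max, adds 1 for thr1 → (0, 2)
#8, invoked 15, takes VC(#2)=(1, 0) under max, adds 1 for thr0 → (2, 0)
#4, invoked 7, takes VC(#2)=(1, 0), VC(#3)=(0, 2) under max, adds 1 for thr1 → (1, 3)
#5, invoked 9, takes VC(#3)=(0, 2), VC(#4)=(1, 3) under max, adds 1 for thr1 → (1, 4)
#6, invoked 11, takes VC(#1)=(0, 1), VC(#5)=(1, 4) under max, adds 1 for thr1 → (1, 5)
#7, invoked 13, takes VC(#6)=(1, 5) under max, adds 1 for thr1 → (1, 6)
target: VC(#5) = (1, 4)

(1, 4)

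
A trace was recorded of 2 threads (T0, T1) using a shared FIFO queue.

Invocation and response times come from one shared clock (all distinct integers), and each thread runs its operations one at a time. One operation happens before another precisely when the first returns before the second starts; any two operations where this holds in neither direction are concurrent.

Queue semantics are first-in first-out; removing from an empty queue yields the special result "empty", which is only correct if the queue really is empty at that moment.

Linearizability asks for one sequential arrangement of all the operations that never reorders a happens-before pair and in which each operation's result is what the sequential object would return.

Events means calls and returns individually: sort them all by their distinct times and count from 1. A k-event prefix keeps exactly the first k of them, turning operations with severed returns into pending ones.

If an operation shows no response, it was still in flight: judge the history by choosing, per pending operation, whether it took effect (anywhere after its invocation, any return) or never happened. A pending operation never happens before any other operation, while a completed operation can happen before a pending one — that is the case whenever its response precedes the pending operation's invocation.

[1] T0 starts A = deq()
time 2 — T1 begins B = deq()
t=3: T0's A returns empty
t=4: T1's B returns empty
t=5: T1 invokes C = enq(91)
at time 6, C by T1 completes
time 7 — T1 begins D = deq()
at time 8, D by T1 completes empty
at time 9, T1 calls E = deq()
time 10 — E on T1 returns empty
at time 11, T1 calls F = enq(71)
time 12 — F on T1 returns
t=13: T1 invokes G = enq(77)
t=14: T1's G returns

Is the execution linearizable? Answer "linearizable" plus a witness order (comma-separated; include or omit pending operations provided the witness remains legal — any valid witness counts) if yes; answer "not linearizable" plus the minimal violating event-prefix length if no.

the violation lands at event 8, D's response at time 8: events 1..7 linearize, events 1..8 do not
checked exhaustively: 2 real-time-consistent orders of 4 completed operations, zero legal FIFO queue replays
take A, B, C, D: step 4 already fails, because D deq() → empty cannot occur there
take B, A, C, D: step 4 already fails, because D deq() → empty cannot occur there

not linearizable — minimal violating prefix: 8 events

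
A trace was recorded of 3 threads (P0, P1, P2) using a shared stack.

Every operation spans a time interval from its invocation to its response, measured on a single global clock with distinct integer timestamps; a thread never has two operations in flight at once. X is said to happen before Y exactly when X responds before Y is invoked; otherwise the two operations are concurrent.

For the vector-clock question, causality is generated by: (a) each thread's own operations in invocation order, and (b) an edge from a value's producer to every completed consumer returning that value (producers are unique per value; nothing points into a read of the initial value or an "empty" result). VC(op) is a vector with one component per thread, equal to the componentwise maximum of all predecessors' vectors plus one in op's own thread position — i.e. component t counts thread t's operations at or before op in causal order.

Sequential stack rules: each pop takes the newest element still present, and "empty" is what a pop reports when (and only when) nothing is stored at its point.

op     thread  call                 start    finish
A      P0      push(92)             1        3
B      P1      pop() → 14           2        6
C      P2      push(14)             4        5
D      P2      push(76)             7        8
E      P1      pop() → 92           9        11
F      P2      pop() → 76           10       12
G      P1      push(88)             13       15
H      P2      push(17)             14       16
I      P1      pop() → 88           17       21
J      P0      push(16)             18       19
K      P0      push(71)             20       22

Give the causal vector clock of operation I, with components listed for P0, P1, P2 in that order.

(1, 4, 1)

root op C, invoked 4: fresh clock plus P2's own tick → (0, 0, 1)
root op A, invoked 1: fresh clock plus P0's own tick → (1, 0, 0)
merge at D (invoked 7): VC(C)=(0, 0, 1), own-thread bump on P2 → (0, 0, 2)
merge at B (invoked 2): VC(C)=(0, 0, 1), own-thread bump on P1 → (0, 1, 1)
merge at J (invoked 18): VC(A)=(1, 0, 0), own-thread bump on P0 → (2, 0, 0)
merge at F (invoked 10): VC(D)=(0, 0, 2), own-thread bump on P2 → (0, 0, 3)
merge at K (invoked 20): VC(J)=(2, 0, 0), own-thread bump on P0 → (3, 0, 0)
merge at H (invoked 14): VC(F)=(0, 0, 3), own-thread bump on P2 → (0, 0, 4)
merge at E (invoked 9): VC(A)=(1, 0, 0), VC(B)=(0, 1, 1), own-thread bump on P1 → (1, 2, 1)
merge at G (invoked 13): VC(E)=(1, 2, 1), own-thread bump on P1 → (1, 3, 1)
merge at I (invoked 17): VC(G)=(1, 3, 1), own-thread bump on P1 → (1, 4, 1)
target: VC(I) = (1, 4, 1)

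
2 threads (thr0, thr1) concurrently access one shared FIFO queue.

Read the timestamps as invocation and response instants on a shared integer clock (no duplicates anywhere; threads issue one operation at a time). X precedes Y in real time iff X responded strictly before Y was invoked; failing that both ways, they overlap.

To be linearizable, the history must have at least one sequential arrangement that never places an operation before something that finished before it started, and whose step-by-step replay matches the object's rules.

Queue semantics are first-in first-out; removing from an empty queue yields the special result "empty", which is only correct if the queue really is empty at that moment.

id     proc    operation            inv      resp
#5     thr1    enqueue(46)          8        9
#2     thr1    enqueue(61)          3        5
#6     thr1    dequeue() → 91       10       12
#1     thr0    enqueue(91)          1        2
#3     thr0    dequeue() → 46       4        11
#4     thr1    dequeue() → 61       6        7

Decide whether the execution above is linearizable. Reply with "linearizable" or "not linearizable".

the violation lands at event 11, #3's response at time 11: events 1..10 linearize, events 1..11 do not
checked exhaustively: 4 real-time-consistent orders of 5 completed operations, zero legal FIFO queue replays
every completion of the 1 pending operation (#6) was checked; none linearizes
e.g. #1, #2, #3, #4, #5 (pending dropped): illegal at step 3, since #3 dequeue() → 46 cannot apply there
e.g. #1, #2, #4, #3, #5 (pending dropped): illegal at step 3, since #4 dequeue() → 61 cannot apply there

not linearizable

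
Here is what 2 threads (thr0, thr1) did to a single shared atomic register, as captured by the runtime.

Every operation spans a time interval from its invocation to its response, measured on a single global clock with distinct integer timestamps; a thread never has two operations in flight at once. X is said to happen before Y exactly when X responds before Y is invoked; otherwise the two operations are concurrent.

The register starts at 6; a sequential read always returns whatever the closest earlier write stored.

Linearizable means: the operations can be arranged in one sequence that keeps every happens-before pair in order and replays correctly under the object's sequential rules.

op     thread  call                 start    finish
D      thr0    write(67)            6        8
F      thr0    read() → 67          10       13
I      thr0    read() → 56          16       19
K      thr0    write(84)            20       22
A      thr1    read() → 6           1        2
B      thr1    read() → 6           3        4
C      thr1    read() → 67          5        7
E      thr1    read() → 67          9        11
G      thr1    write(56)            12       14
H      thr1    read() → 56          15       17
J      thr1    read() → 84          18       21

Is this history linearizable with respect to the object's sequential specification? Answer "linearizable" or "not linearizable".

one valid linearization: A, B, D, C, E, F, G, H, I, K, J
after step 1 (A read() → 6): value 6
after step 2 (B read() → 6): value 6
after step 3 (D write(67)): value 67
after step 4 (C read() → 67): value 67
after step 5 (E read() → 67): value 67
after step 6 (F read() → 67): value 67
after step 7 (G write(56)): value 56
after step 8 (H read() → 56): value 56
after step 9 (I read() → 56): value 56
after step 10 (K write(84)): value 84
after step 11 (J read() → 84): value 84

linearizable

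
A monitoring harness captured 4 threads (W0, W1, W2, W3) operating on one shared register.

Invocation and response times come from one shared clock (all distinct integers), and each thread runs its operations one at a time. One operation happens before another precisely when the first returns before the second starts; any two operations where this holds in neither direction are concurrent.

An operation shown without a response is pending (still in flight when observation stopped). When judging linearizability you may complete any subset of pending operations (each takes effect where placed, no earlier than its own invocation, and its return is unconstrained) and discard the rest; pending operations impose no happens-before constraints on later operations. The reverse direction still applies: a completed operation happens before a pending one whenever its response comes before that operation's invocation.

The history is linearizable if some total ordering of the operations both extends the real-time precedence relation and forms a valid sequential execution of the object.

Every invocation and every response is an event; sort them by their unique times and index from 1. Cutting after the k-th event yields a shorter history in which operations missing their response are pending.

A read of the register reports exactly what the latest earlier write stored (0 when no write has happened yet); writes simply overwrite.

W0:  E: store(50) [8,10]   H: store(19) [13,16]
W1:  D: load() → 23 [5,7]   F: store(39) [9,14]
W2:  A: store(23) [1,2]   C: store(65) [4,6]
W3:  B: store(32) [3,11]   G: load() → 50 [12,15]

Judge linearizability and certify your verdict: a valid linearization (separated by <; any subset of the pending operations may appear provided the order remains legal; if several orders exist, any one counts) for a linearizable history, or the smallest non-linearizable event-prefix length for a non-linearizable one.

linearizable — witness: A < D < B < C < E < G < F < H

after step 1 (A store(23)): value 23
after step 2 (D load() → 23): value 23
after step 3 (B store(32)): value 32
after step 4 (C store(65)): value 65
after step 5 (E store(50)): value 50
after step 6 (G load() → 50): value 50
after step 7 (F store(39)): value 39
after step 8 (H store(19)): value 19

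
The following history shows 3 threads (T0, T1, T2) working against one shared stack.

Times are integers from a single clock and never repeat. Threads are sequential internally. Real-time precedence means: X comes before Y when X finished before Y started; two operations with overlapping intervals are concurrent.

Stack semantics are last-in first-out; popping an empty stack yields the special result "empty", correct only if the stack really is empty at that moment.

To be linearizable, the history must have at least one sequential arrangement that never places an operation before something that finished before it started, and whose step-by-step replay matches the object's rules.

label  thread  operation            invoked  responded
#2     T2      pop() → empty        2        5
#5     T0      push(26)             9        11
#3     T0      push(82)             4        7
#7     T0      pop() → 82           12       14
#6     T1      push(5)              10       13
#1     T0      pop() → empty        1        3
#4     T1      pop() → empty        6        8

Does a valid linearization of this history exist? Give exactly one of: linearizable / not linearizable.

prefix check: 1..13 passes, 1..14 fails once #7's time-14 response joins
real-time-consistent orders of the 7 completed operations: 15 — all fail the stack replay
one such order, #1, #2, #3, #4, #5, #6, #7, breaks at step 4 where #4 pop() → empty is illegal
one such order, #1, #2, #3, #4, #5, #7, #6, breaks at step 4 where #4 pop() → empty is illegal

not linearizable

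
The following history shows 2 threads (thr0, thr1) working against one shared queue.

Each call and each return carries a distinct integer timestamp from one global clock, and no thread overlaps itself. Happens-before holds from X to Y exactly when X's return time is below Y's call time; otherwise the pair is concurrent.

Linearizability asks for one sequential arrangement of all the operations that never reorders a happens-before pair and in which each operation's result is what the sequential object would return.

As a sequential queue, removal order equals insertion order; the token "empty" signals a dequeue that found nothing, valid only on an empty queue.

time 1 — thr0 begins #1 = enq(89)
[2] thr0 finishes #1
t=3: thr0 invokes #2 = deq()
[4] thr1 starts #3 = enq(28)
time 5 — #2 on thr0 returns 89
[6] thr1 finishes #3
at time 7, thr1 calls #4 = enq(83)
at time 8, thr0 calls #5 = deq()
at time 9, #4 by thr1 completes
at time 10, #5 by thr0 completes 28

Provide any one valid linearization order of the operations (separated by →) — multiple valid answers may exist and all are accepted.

1. #1 enq(89), leaving queue <89>
2. #2 deq() → 89, leaving queue <>
3. #3 enq(28), leaving queue <28>
4. #4 enq(83), leaving queue <28,83>
5. #5 deq() → 28, leaving queue <83>

#1 → #2 → #3 → #4 → #5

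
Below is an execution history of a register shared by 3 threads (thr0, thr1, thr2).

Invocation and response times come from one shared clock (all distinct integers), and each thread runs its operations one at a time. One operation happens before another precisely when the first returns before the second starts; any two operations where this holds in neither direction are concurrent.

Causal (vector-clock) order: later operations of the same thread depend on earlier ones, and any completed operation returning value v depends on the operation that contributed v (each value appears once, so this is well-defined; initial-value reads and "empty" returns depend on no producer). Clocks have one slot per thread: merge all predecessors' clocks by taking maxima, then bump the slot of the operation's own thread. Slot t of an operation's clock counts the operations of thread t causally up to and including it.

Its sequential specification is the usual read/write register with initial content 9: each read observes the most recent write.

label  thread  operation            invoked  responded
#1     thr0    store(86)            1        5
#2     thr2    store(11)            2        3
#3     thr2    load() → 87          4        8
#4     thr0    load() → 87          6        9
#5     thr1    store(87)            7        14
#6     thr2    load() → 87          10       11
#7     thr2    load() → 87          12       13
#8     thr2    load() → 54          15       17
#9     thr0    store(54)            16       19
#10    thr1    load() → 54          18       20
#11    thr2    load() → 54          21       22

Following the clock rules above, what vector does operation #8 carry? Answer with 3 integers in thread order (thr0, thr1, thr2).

(3, 1, 5)

root op #2, invoked 2: fresh clock plus thr2's own tick → (0, 0, 1)
root op #5, invoked 7: fresh clock plus thr1's own tick → (0, 1, 0)
root op #1, invoked 1: fresh clock plus thr0's own tick → (1, 0, 0)
from VC(#2)=(0, 0, 1), VC(#5)=(0, 1, 0), #3 (invoked 4) maxes components and bumps thr2 → (0, 1, 2)
from VC(#1)=(1, 0, 0), VC(#5)=(0, 1, 0), #4 (invoked 6) maxes components and bumps thr0 → (2, 1, 0)
from VC(#3)=(0, 1, 2), VC(#5)=(0, 1, 0), #6 (invoked 10) maxes components and bumps thr2 → (0, 1, 3)
from VC(#4)=(2, 1, 0), #9 (invoked 16) maxes components and bumps thr0 → (3, 1, 0)
from VC(#5)=(0, 1, 0), VC(#6)=(0, 1, 3), #7 (invoked 12) maxes components and bumps thr2 → (0, 1, 4)
from VC(#5)=(0, 1, 0), VC(#9)=(3, 1, 0), #10 (invoked 18) maxes components and bumps thr1 → (3, 2, 0)
from VC(#7)=(0, 1, 4), VC(#9)=(3, 1, 0), #8 (invoked 15) maxes components and bumps thr2 → (3, 1, 5)
from VC(#8)=(3, 1, 5), VC(#9)=(3, 1, 0), #11 (invoked 21) maxes components and bumps thr2 → (3, 1, 6)
target: VC(#8) = (3, 1, 5)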